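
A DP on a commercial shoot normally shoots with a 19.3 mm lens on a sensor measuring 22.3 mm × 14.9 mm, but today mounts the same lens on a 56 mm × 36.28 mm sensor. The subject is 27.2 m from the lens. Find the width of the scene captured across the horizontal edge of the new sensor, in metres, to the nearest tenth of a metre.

The focal length stays 19.3 mm; the relevant sensor dimension is now w = 56 mm. Object distance dₒ = 27.2 m = 27200 mm.
Thin-lens field width W = w·(dₒ − f)/f = 56 × (27200 − 19.3)/19.3 ≈ 78866.280 mm = 78.8663 m.

78.9 m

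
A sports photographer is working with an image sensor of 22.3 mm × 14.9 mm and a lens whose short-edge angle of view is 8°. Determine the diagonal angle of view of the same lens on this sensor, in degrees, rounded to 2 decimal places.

From the short-edge AOV: f = 14.9 / (2·tan(4°)) = 14.9 / 0.13985 ≈ 106.5400 mm.
Sensor diagonal = √(22.3² + 14.9²) = √719.3000 ≈ 26.8198 mm.
Diagonal AOV = 2·arctan(26.8198 / (2 × 106.5400)) = 2·arctan(0.12587) ≈ 14.3479°.

14.35°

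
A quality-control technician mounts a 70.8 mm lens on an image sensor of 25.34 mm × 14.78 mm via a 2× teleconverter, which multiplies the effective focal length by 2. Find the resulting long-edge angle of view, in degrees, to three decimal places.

Effective focal length f = 70.8 × 2 = 141.6 mm.
α = 2·arctan(25.34 / (2 × 141.6)) = 2·arctan(0.08948) ≈ 10.2261°.

10.226°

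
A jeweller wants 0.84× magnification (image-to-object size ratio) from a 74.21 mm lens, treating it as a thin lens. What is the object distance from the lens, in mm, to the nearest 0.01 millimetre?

With m = dᵢ/dₒ and 1/f = 1/dₒ + 1/dᵢ, substituting dᵢ = m·dₒ gives 1/f = (1 + 1/m)/dₒ, hence dₒ = f·(1 + 1/m).
dₒ = 74.21 × (1 + 1/0.84) = 74.21 × 2.19048 ≈ 162.555 mm.

162.56 mm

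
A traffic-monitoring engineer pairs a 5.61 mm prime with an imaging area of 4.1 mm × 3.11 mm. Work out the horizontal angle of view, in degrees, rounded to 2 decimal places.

40.15°

Angle of view α = 2·arctan(w/2f) with w = 4.1 mm and f = 5.61 mm.
w/2f = 0.36542; arctan(0.36542) ≈ 20.0733°, so α ≈ 40.1465°.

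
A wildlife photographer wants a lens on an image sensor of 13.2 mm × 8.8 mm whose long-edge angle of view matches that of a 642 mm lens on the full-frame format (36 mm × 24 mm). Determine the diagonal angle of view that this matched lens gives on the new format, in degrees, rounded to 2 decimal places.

3.86°

Equal long-edge AOV ⇒ f₂ = f₁ · 13.2/36 = 642 × 0.36667 ≈ 235.4000 mm.
Sensor diagonal = √(13.2² + 8.8²) = √251.6800 ≈ 15.8644 mm.
Diagonal AOV on the new format = 2·arctan(15.8644 / (2 × 235.4000)) = 2·arctan(0.03370) ≈ 3.8599°.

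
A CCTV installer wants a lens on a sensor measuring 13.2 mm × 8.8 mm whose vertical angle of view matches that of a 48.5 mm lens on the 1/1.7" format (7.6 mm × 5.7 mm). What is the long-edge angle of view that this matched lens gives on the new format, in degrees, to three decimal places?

10.075°

Equal vertical AOV ⇒ f₂ = f₁ · 8.8/5.7 = 48.5 × 1.54386 ≈ 74.8772 mm.
Long-edge AOV on the new format = 2·arctan(13.2 / (2 × 74.8772)) = 2·arctan(0.08814) ≈ 10.0746°.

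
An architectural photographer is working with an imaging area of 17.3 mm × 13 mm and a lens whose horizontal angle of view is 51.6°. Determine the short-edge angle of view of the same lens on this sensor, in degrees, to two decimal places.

39.93°

From the horizontal AOV: f = 17.3 / (2·tan(25.8°)) = 17.3 / 0.96684 ≈ 17.8934 mm.
Short-edge AOV = 2·arctan(13 / (2 × 17.8934)) = 2·arctan(0.36326) ≈ 39.9284°.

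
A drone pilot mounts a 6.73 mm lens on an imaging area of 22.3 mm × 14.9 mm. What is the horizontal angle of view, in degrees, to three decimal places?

117.771°

Angle of view α = 2·arctan(w/2f) with w = 22.3 mm and f = 6.73 mm.
w/2f = 1.65676; arctan(1.65676) ≈ 58.8853°, so α ≈ 117.7707°.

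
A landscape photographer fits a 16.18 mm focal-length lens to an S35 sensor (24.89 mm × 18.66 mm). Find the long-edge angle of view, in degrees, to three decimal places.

Angle of view α = 2·arctan(w/2f) with w = 24.89 mm and f = 16.18 mm.
w/2f = 0.76916; arctan(0.76916) ≈ 37.5660°, so α ≈ 75.1320°.

75.132°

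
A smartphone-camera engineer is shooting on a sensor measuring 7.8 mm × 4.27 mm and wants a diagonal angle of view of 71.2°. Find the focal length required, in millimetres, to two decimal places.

6.21 mm

Sensor diagonal = √(7.8² + 4.27²) = √79.0729 ≈ 8.8923 mm.
From α = 2·arctan(d/2f) we get f = d / (2·tan(α/2)).
With d = 8.8923 mm and α/2 = 35.6°, tan(α/2) ≈ 0.71593, so f ≈ 8.8923 / 1.43186 ≈ 6.2103 mm.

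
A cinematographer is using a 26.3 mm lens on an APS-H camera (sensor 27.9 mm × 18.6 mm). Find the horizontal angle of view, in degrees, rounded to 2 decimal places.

Angle of view α = 2·arctan(w/2f) with w = 27.9 mm and f = 26.3 mm.
w/2f = 0.53042; arctan(0.53042) ≈ 27.9423°, so α ≈ 55.8846°.

55.88°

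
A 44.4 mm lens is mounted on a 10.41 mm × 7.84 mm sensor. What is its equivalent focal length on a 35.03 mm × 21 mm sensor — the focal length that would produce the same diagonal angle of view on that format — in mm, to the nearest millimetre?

139 mm

Sensor diagonal = √(10.41² + 7.84²) = √169.8337 ≈ 13.0320 mm.
Sensor diagonal = √(35.03² + 21²) = √1668.1009 ≈ 40.8424 mm.
Equal angle of view means equal diagonal/f ratio, so f₂ = f₁ · (diagonal₂/diagonal₁) = 44.4 × 40.8424/13.0320.
f₂ = 44.4 × 3.13400 ≈ 139.150 mm.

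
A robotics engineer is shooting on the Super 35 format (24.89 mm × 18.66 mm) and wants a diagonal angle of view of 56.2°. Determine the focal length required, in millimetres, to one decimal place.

29.1 mm

Sensor diagonal = √(24.89² + 18.66²) = √967.7077 ≈ 31.1080 mm.
From α = 2·arctan(d/2f) we get f = d / (2·tan(α/2)).
With d = 31.1080 mm and α/2 = 28.1°, tan(α/2) ≈ 0.53395, so f ≈ 31.1080 / 1.06790 ≈ 29.1301 mm.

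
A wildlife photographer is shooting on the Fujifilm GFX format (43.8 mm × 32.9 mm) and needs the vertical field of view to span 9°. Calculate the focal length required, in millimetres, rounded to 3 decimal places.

209.017 mm

From α = 2·arctan(h/2f) we get f = h / (2·tan(α/2)).
With h = 32.9 mm and α/2 = 4.5°, tan(α/2) ≈ 0.07870, so f ≈ 32.9 / 0.15740 ≈ 209.0171 mm.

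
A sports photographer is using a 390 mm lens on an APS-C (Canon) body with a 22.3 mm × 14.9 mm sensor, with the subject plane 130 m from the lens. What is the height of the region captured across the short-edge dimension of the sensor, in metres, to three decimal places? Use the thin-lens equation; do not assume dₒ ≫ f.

4.952 m

dₒ: 130 m = 130000 mm.
Similar triangles through the lens centre give W/dₒ = h/dᵢ; with 1/f = 1/dₒ + 1/dᵢ this gives W = h·(dₒ − f)/f.
W = 14.9 mm × (130000 − 390) / 390 = 14.9 × 332.3333 ≈ 4951.767 mm = 4.95177 m.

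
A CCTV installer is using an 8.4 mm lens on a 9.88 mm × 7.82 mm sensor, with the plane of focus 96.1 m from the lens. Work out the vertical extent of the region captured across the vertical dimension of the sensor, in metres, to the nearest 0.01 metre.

89.46 m

dₒ: 96.1 m = 96100 mm.
Similar triangles through the lens centre give W/dₒ = h/dᵢ; with 1/f = 1/dₒ + 1/dᵢ this gives W = h·(dₒ − f)/f.
W = 7.82 mm × (96100 − 8.4) / 8.4 = 7.82 × 11439.4762 ≈ 89456.704 mm = 89.4567 m.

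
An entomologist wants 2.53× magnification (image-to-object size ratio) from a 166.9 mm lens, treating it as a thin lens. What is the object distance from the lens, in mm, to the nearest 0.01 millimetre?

With m = dᵢ/dₒ and 1/f = 1/dₒ + 1/dᵢ, substituting dᵢ = m·dₒ gives 1/f = (1 + 1/m)/dₒ, hence dₒ = f·(1 + 1/m).
dₒ = 166.9 × (1 + 1/2.53) = 166.9 × 1.39526 ≈ 232.868 mm.

232.87 mm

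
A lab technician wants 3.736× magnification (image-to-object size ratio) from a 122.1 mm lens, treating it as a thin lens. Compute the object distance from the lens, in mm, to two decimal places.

With m = dᵢ/dₒ and 1/f = 1/dₒ + 1/dᵢ, substituting dᵢ = m·dₒ gives 1/f = (1 + 1/m)/dₒ, hence dₒ = f·(1 + 1/m).
dₒ = 122.1 × (1 + 1/3.736) = 122.1 × 1.26767 ≈ 154.782 mm.

154.78 mm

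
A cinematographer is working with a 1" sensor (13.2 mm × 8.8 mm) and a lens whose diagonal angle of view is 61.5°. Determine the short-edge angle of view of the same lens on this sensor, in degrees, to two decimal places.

36.53°

Sensor diagonal = √(13.2² + 8.8²) = √251.6800 ≈ 15.8644 mm.
From the diagonal AOV: f = 15.8644 / (2·tan(30.75°)) = 15.8644 / 1.18987 ≈ 13.3329 mm.
Short-edge AOV = 2·arctan(8.8 / (2 × 13.3329)) = 2·arctan(0.33001) ≈ 36.5270°.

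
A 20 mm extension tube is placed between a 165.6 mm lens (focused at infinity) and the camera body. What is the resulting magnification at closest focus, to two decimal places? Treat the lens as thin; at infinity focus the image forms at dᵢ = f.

The tube moves the image plane from f to f + e, so dᵢ = 165.6 + 20 = 185.6 mm. Focus is achieved when 1/f = 1/dₒ + 1/dᵢ, giving dₒ = 1/(1/f − 1/(f+e)).
Magnification m = dᵢ/dₒ = (f+e)·(1/f − 1/(f+e)) = e/f = 20/165.6 ≈ 0.1208.

0.12×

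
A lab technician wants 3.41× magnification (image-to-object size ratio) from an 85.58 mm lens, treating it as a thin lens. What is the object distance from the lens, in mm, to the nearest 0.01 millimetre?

110.68 mm

With m = dᵢ/dₒ and 1/f = 1/dₒ + 1/dᵢ, substituting dᵢ = m·dₒ gives 1/f = (1 + 1/m)/dₒ, hence dₒ = f·(1 + 1/m).
dₒ = 85.58 × (1 + 1/3.41) = 85.58 × 1.29326 ≈ 110.677 mm.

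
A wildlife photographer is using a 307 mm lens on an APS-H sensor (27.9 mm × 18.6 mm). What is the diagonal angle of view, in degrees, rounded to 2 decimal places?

6.25°

Sensor diagonal = √(27.9² + 18.6²) = √1124.3700 ≈ 33.5316 mm.
Angle of view α = 2·arctan(d/2f) with d = 33.5316 mm and f = 307 mm.
d/2f = 0.05461; arctan(0.05461) ≈ 3.1259°, so α ≈ 6.2518°.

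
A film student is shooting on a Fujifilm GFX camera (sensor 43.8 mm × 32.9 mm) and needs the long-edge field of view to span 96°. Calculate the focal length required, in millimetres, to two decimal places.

19.72 mm

From α = 2·arctan(w/2f) we get f = w / (2·tan(α/2)).
With w = 43.8 mm and α/2 = 48°, tan(α/2) ≈ 1.11061, so f ≈ 43.8 / 2.22123 ≈ 19.7188 mm.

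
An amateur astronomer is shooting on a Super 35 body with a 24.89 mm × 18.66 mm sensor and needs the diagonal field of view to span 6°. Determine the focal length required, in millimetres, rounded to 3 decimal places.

Sensor diagonal = √(24.89² + 18.66²) = √967.7077 ≈ 31.1080 mm.
From α = 2·arctan(d/2f) we get f = d / (2·tan(α/2)).
With d = 31.1080 mm and α/2 = 3°, tan(α/2) ≈ 0.05241, so f ≈ 31.1080 / 0.10482 ≈ 296.7880 mm.

296.788 mm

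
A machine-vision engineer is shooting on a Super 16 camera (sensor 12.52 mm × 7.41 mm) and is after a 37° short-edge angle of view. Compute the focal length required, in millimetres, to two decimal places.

From α = 2·arctan(h/2f) we get f = h / (2·tan(α/2)).
With h = 7.41 mm and α/2 = 18.5°, tan(α/2) ≈ 0.33460, so f ≈ 7.41 / 0.66919 ≈ 11.0731 mm.

11.07 mm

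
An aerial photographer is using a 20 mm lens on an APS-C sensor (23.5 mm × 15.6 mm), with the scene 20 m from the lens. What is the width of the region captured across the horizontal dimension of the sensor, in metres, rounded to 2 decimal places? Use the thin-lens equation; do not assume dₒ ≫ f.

dₒ: 20 m = 20000 mm.
Similar triangles through the lens centre give W/dₒ = w/dᵢ; with 1/f = 1/dₒ + 1/dᵢ this gives W = w·(dₒ − f)/f.
W = 23.5 mm × (20000 − 20) / 20 = 23.5 × 999.0000 ≈ 23476.500 mm = 23.4765 m.

23.48 m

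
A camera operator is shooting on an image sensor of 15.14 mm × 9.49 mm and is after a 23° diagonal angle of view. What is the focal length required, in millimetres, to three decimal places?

43.913 mm

Sensor diagonal = √(15.14² + 9.49²) = √319.2797 ≈ 17.8684 mm.
From α = 2·arctan(d/2f) we get f = d / (2·tan(α/2)).
With d = 17.8684 mm and α/2 = 11.5°, tan(α/2) ≈ 0.20345, so f ≈ 17.8684 / 0.40690 ≈ 43.9130 mm.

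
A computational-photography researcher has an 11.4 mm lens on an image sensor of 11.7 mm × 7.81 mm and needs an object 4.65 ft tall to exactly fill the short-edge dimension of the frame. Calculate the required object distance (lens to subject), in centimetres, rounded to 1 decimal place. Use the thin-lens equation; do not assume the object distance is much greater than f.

W: 4.65 ft × 304.8 mm/ft = 1417.32 mm.
Magnification m = h/W = dᵢ/dₒ; combined with 1/f = 1/dₒ + 1/dᵢ this gives dₒ = f·(1 + W/h).
dₒ = 11.4 mm × (1 + 1417.32/7.81) = 11.4 × 182.4750 ≈ 2080.215 mm = 208.022 cm.

208.0 cm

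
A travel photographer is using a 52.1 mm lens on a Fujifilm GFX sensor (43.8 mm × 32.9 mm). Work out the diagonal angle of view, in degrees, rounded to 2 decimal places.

55.46°

Sensor diagonal = √(43.8² + 32.9²) = √3000.8500 ≈ 54.7800 mm.
Angle of view α = 2·arctan(d/2f) with d = 54.7800 mm and f = 52.1 mm.
d/2f = 0.52572; arctan(0.52572) ≈ 27.7318°, so α ≈ 55.4636°.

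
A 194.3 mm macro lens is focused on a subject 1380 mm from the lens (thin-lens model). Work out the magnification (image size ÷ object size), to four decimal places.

0.1639×

Thin lens: 1/f = 1/dₒ + 1/dᵢ → 1/dᵢ = 1/194.3 − 1/1380 = 0.0044220 mm⁻¹, so dᵢ ≈ 226.1398 mm.
Magnification m = dᵢ/dₒ = 226.1398/1380 ≈ 0.16387.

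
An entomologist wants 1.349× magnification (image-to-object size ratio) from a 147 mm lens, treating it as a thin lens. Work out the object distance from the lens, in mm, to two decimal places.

With m = dᵢ/dₒ and 1/f = 1/dₒ + 1/dᵢ, substituting dᵢ = m·dₒ gives 1/f = (1 + 1/m)/dₒ, hence dₒ = f·(1 + 1/m).
dₒ = 147 × (1 + 1/1.349) = 147 × 1.74129 ≈ 255.970 mm.

255.97 mm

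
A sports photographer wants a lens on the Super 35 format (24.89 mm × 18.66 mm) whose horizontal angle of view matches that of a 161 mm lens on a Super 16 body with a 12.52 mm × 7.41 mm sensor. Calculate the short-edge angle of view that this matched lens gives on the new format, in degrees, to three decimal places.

3.339°

Equal horizontal AOV ⇒ f₂ = f₁ · 24.89/12.52 = 161 × 1.98802 ≈ 320.0711 mm.
Short-edge AOV on the new format = 2·arctan(18.66 / (2 × 320.0711)) = 2·arctan(0.02915) ≈ 3.3394°.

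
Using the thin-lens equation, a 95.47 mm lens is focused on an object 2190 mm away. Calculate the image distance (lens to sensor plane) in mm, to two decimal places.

99.82 mm

1/dᵢ = 1/f − 1/dₒ = 1/95.47 − 1/2190 = 0.0100179 mm⁻¹.
dᵢ = 1/0.0100179 ≈ 99.8216 mm.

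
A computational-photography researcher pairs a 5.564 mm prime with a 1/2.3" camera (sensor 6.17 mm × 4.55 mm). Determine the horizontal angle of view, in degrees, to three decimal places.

58.013°

Angle of view α = 2·arctan(w/2f) with w = 6.17 mm and f = 5.564 mm.
w/2f = 0.55446; arctan(0.55446) ≈ 29.0065°, so α ≈ 58.0130°.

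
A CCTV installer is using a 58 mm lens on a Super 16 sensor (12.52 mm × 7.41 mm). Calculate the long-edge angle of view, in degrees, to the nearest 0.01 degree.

Angle of view α = 2·arctan(w/2f) with w = 12.52 mm and f = 58 mm.
w/2f = 0.10793; arctan(0.10793) ≈ 6.1601°, so α ≈ 12.3203°.

12.32°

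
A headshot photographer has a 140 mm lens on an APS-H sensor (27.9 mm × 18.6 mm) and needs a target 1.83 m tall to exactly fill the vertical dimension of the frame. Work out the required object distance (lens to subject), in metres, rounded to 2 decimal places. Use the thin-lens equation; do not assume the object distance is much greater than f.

13.91 m

W: 1.83 m = 1830 mm.
Magnification m = h/W = dᵢ/dₒ; combined with 1/f = 1/dₒ + 1/dᵢ this gives dₒ = f·(1 + W/h).
dₒ = 140 mm × (1 + 1830/18.6) = 140 × 99.3871 ≈ 13914.194 mm = 13.9142 m.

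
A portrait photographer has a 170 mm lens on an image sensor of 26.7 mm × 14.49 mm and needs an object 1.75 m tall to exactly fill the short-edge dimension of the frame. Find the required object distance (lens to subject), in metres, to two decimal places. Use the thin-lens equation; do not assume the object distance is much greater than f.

W: 1.75 m = 1750 mm.
Magnification m = h/W = dᵢ/dₒ; combined with 1/f = 1/dₒ + 1/dᵢ this gives dₒ = f·(1 + W/h).
dₒ = 170 mm × (1 + 1750/14.49) = 170 × 121.7729 ≈ 20701.401 mm = 20.7014 m.

20.70 m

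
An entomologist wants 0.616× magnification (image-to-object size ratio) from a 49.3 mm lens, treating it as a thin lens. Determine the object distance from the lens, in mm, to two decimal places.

With m = dᵢ/dₒ and 1/f = 1/dₒ + 1/dᵢ, substituting dᵢ = m·dₒ gives 1/f = (1 + 1/m)/dₒ, hence dₒ = f·(1 + 1/m).
dₒ = 49.3 × (1 + 1/0.616) = 49.3 × 2.62338 ≈ 129.332 mm.

129.33 mm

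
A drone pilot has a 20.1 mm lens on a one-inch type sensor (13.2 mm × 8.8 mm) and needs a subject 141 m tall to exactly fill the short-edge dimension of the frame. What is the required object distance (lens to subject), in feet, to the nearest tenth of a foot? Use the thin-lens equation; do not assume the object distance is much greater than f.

1056.7 ft

W: 141 m = 141000 mm.
Magnification m = h/W = dᵢ/dₒ; combined with 1/f = 1/dₒ + 1/dᵢ this gives dₒ = f·(1 + W/h).
dₒ = 20.1 mm × (1 + 141000/8.8) = 20.1 × 16023.7273 ≈ 322076.918 mm = 322076.918/304.8 ft = 1056.68 ft.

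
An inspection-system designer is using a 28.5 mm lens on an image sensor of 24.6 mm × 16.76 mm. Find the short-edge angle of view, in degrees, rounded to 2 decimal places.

Angle of view α = 2·arctan(h/2f) with h = 16.76 mm and f = 28.5 mm.
h/2f = 0.29404; arctan(0.29404) ≈ 16.3852°, so α ≈ 32.7704°.

32.77°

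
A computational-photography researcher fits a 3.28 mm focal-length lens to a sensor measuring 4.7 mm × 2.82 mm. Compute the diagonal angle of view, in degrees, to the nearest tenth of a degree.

Sensor diagonal = √(4.7² + 2.82²) = √30.0424 ≈ 5.4811 mm.
Angle of view α = 2·arctan(d/2f) with d = 5.4811 mm and f = 3.28 mm.
d/2f = 0.83553; arctan(0.83553) ≈ 39.8799°, so α ≈ 79.7597°.

79.8°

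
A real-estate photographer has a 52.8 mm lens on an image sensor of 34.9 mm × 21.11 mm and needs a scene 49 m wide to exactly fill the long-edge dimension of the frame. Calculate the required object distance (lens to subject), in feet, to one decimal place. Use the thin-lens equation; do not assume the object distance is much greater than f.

W: 49 m = 49000 mm.
Magnification m = w/W = dᵢ/dₒ; combined with 1/f = 1/dₒ + 1/dᵢ this gives dₒ = f·(1 + W/w).
dₒ = 52.8 mm × (1 + 49000/34.9) = 52.8 × 1405.0115 ≈ 74184.605 mm = 74184.605/304.8 ft = 243.388 ft.

243.4 ft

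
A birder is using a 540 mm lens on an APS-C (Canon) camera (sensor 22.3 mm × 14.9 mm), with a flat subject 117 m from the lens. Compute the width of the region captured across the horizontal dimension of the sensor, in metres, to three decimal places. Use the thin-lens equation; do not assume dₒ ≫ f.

4.809 m

dₒ: 117 m = 117000 mm.
Similar triangles through the lens centre give W/dₒ = w/dᵢ; with 1/f = 1/dₒ + 1/dᵢ this gives W = w·(dₒ − f)/f.
W = 22.3 mm × (117000 − 540) / 540 = 22.3 × 215.6667 ≈ 4809.367 mm = 4.80937 m.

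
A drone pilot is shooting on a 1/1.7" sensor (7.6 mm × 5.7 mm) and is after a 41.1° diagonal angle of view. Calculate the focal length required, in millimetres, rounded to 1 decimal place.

12.7 mm

Sensor diagonal = √(7.6² + 5.7²) = √90.2500 ≈ 9.5000 mm.
From α = 2·arctan(d/2f) we get f = d / (2·tan(α/2)).
With d = 9.5000 mm and α/2 = 20.55°, tan(α/2) ≈ 0.37488, so f ≈ 9.5000 / 0.74976 ≈ 12.6707 mm.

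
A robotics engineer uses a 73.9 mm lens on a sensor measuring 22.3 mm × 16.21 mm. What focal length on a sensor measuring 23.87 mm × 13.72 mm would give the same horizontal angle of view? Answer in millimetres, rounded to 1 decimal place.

79.1 mm

Equal angle of view means equal width/f ratio, so f₂ = f₁ · (width₂/width₁) = 73.9 × 23.87/22.3.
f₂ = 73.9 × 1.07040 ≈ 79.103 mm.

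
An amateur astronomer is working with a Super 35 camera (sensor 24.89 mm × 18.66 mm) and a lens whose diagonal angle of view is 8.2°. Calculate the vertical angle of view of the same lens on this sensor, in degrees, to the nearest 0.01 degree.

Sensor diagonal = √(24.89² + 18.66²) = √967.7077 ≈ 31.1080 mm.
From the diagonal AOV: f = 31.1080 / (2·tan(4.1°)) = 31.1080 / 0.14336 ≈ 216.9895 mm.
Vertical AOV = 2·arctan(18.66 / (2 × 216.9895)) = 2·arctan(0.04300) ≈ 4.9241°.

4.92°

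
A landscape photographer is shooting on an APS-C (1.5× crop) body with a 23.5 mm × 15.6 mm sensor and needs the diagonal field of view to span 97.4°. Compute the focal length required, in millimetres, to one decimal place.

12.4 mm

Sensor diagonal = √(23.5² + 15.6²) = √795.6100 ≈ 28.2066 mm.
From α = 2·arctan(d/2f) we get f = d / (2·tan(α/2)).
With d = 28.2066 mm and α/2 = 48.7°, tan(α/2) ≈ 1.13828, so f ≈ 28.2066 / 2.27655 ≈ 12.3900 mm.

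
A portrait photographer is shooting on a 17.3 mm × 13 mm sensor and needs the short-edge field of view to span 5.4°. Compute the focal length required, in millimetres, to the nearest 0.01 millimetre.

137.83 mm

From α = 2·arctan(h/2f) we get f = h / (2·tan(α/2)).
With h = 13 mm and α/2 = 2.7°, tan(α/2) ≈ 0.04716, so f ≈ 13 / 0.09432 ≈ 137.8322 mm.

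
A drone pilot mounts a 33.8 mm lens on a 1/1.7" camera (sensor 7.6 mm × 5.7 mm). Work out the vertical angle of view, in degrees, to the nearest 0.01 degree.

9.64°

Angle of view α = 2·arctan(h/2f) with h = 5.7 mm and f = 33.8 mm.
h/2f = 0.08432; arctan(0.08432) ≈ 4.8198°, so α ≈ 9.6395°.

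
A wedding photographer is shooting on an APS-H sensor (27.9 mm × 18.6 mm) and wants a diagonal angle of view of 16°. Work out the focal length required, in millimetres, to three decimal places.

Sensor diagonal = √(27.9² + 18.6²) = √1124.3700 ≈ 33.5316 mm.
From α = 2·arctan(d/2f) we get f = d / (2·tan(α/2)).
With d = 33.5316 mm and α/2 = 8°, tan(α/2) ≈ 0.14054, so f ≈ 33.5316 / 0.28108 ≈ 119.2950 mm.

119.295 mm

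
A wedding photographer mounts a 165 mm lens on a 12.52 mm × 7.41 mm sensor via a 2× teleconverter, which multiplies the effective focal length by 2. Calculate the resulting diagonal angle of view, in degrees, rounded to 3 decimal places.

2.526°

Effective focal length f = 165 × 2 = 330 mm.
Sensor diagonal = √(12.52² + 7.41²) = √211.6585 ≈ 14.5485 mm.
α = 2·arctan(14.548 / (2 × 330)) = 2·arctan(0.02204) ≈ 2.5256°.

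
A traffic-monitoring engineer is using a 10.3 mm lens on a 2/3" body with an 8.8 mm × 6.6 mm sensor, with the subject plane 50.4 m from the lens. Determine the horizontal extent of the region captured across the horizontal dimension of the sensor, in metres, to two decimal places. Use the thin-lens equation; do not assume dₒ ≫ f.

dₒ: 50.4 m = 50400 mm.
Similar triangles through the lens centre give W/dₒ = w/dᵢ; with 1/f = 1/dₒ + 1/dᵢ this gives W = w·(dₒ − f)/f.
W = 8.8 mm × (50400 − 10.3) / 10.3 = 8.8 × 4892.2039 ≈ 43051.394 mm = 43.0514 m.

43.05 m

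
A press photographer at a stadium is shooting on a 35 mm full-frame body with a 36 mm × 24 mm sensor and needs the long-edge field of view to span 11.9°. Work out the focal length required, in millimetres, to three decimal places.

From α = 2·arctan(w/2f) we get f = w / (2·tan(α/2)).
With w = 36 mm and α/2 = 5.95°, tan(α/2) ≈ 0.10422, so f ≈ 36 / 0.20844 ≈ 172.7082 mm.

172.708 mm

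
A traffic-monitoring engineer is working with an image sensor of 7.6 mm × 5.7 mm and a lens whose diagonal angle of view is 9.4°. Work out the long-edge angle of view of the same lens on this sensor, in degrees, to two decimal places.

7.53°

Sensor diagonal = √(7.6² + 5.7²) = √90.2500 ≈ 9.5000 mm.
From the diagonal AOV: f = 9.5000 / (2·tan(4.7°)) = 9.5000 / 0.16443 ≈ 57.7754 mm.
Long-edge AOV = 2·arctan(7.6 / (2 × 57.7754)) = 2·arctan(0.06577) ≈ 7.5261°.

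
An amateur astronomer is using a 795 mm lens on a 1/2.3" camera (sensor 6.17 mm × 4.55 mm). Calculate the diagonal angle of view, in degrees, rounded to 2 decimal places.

Sensor diagonal = √(6.17² + 4.55²) = √58.7714 ≈ 7.6663 mm.
Angle of view α = 2·arctan(d/2f) with d = 7.6663 mm and f = 795 mm.
d/2f = 0.00482; arctan(0.00482) ≈ 0.2763°, so α ≈ 0.5525°.

0.55°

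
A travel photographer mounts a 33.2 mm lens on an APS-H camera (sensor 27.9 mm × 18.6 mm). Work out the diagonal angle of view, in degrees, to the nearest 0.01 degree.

Sensor diagonal = √(27.9² + 18.6²) = √1124.3700 ≈ 33.5316 mm.
Angle of view α = 2·arctan(d/2f) with d = 33.5316 mm and f = 33.2 mm.
d/2f = 0.50499; arctan(0.50499) ≈ 26.7935°, so α ≈ 53.5870°.

53.59°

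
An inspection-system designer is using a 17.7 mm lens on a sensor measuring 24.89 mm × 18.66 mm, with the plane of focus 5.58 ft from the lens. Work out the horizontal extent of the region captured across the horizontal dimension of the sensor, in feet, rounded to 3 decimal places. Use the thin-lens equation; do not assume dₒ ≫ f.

7.765 ft

dₒ: 5.58 ft × 304.8 mm/ft = 1700.78 mm.
Similar triangles through the lens centre give W/dₒ = w/dᵢ; with 1/f = 1/dₒ + 1/dᵢ this gives W = w·(dₒ − f)/f.
W = 24.89 mm × (1700.78 − 17.7) / 17.7 = 24.89 × 95.0895 ≈ 2366.777 mm = 2366.777/304.8 ft = 7.76502 ft.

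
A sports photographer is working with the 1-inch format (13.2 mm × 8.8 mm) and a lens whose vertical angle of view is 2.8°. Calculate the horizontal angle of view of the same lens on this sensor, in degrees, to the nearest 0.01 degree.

4.20°

From the vertical AOV: f = 8.8 / (2·tan(1.4°)) = 8.8 / 0.04888 ≈ 180.0366 mm.
Horizontal AOV = 2·arctan(13.2 / (2 × 180.0366)) = 2·arctan(0.03666) ≈ 4.1990°.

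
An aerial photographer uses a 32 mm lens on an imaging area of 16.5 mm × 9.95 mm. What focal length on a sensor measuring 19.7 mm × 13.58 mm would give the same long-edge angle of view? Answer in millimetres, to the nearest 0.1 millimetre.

Equal angle of view means equal width/f ratio, so f₂ = f₁ · (width₂/width₁) = 32 × 19.7/16.5.
f₂ = 32 × 1.19394 ≈ 38.206 mm.

38.2 mm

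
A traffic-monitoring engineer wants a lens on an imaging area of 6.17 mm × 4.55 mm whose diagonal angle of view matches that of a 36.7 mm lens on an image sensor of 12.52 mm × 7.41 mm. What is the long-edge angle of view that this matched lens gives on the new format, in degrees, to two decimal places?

18.13°

Sensor diagonal = √(12.52² + 7.41²) = √211.6585 ≈ 14.5485 mm.
Sensor diagonal = √(6.17² + 4.55²) = √58.7714 ≈ 7.6663 mm.
Equal diagonal AOV ⇒ f₂ = f₁ · 7.6663/14.5485 = 36.7 × 0.52694 ≈ 19.3389 mm.
Long-edge AOV on the new format = 2·arctan(6.17 / (2 × 19.3389)) = 2·arctan(0.15952) ≈ 18.1273°.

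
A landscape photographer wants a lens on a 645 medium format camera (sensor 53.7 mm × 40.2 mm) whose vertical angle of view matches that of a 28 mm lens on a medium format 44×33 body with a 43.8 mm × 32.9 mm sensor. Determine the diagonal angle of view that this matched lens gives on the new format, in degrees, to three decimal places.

88.862°

Equal vertical AOV ⇒ f₂ = f₁ · 40.2/32.9 = 28 × 1.22188 ≈ 34.2128 mm.
Sensor diagonal = √(53.7² + 40.2²) = √4499.7300 ≈ 67.0800 mm.
Diagonal AOV on the new format = 2·arctan(67.0800 / (2 × 34.2128)) = 2·arctan(0.98034) ≈ 88.8622°.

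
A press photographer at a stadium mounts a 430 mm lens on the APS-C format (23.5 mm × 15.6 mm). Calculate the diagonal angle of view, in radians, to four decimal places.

Sensor diagonal = √(23.5² + 15.6²) = √795.6100 ≈ 28.2066 mm.
Angle of view α = 2·arctan(d/2f) with d = 28.2066 mm and f = 430 mm.
d/2f = 0.03280; arctan(0.03280) ≈ 0.0328 rad, so α ≈ 0.0656 rad.

0.0656 rad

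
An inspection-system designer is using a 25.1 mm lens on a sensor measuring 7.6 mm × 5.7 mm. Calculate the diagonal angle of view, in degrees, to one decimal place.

Sensor diagonal = √(7.6² + 5.7²) = √90.2500 ≈ 9.5000 mm.
Angle of view α = 2·arctan(d/2f) with d = 9.5000 mm and f = 25.1 mm.
d/2f = 0.18924; arctan(0.18924) ≈ 10.7161°, so α ≈ 21.4322°.

21.4°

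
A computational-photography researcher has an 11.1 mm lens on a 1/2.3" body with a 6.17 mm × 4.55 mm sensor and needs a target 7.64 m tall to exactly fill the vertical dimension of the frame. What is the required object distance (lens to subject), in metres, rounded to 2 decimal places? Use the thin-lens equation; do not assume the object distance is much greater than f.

18.65 m

W: 7.64 m = 7640 mm.
Magnification m = h/W = dᵢ/dₒ; combined with 1/f = 1/dₒ + 1/dᵢ this gives dₒ = f·(1 + W/h).
dₒ = 11.1 mm × (1 + 7640/4.55) = 11.1 × 1680.1209 ≈ 18649.342 mm = 18.6493 m.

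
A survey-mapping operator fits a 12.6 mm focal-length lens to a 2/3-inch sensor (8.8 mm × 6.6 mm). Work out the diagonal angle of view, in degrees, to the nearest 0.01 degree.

47.16°

Sensor diagonal = √(8.8² + 6.6²) = √121.0000 ≈ 11.0000 mm.
Angle of view α = 2·arctan(d/2f) with d = 11.0000 mm and f = 12.6 mm.
d/2f = 0.43651; arctan(0.43651) ≈ 23.5817°, so α ≈ 47.1633°.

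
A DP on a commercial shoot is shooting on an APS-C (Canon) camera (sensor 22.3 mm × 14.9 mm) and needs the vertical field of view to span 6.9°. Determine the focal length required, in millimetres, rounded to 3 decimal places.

123.576 mm

From α = 2·arctan(h/2f) we get f = h / (2·tan(α/2)).
With h = 14.9 mm and α/2 = 3.45°, tan(α/2) ≈ 0.06029, so f ≈ 14.9 / 0.12057 ≈ 123.5761 mm.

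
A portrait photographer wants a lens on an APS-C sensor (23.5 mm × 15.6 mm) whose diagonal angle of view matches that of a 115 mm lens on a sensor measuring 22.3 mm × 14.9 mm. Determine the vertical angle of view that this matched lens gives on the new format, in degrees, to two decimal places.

Sensor diagonal = √(22.3² + 14.9²) = √719.3000 ≈ 26.8198 mm.
Sensor diagonal = √(23.5² + 15.6²) = √795.6100 ≈ 28.2066 mm.
Equal diagonal AOV ⇒ f₂ = f₁ · 28.2066/26.8198 = 115 × 1.05171 ≈ 120.9464 mm.
Vertical AOV on the new format = 2·arctan(15.6 / (2 × 120.9464)) = 2·arctan(0.06449) ≈ 7.3799°.

7.38°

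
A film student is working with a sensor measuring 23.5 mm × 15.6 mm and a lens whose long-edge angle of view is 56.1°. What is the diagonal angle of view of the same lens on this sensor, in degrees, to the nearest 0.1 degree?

65.2°

From the long-edge AOV: f = 23.5 / (2·tan(28.05°)) = 23.5 / 1.06566 ≈ 22.0521 mm.
Sensor diagonal = √(23.5² + 15.6²) = √795.6100 ≈ 28.2066 mm.
Diagonal AOV = 2·arctan(28.2066 / (2 × 22.0521)) = 2·arctan(0.63954) ≈ 65.2014°.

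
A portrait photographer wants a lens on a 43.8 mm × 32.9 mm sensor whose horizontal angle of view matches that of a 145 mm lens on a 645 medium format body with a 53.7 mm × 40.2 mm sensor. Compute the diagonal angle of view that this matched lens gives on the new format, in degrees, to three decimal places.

26.079°

Equal horizontal AOV ⇒ f₂ = f₁ · 43.8/53.7 = 145 × 0.81564 ≈ 118.2682 mm.
Sensor diagonal = √(43.8² + 32.9²) = √3000.8500 ≈ 54.7800 mm.
Diagonal AOV on the new format = 2·arctan(54.7800 / (2 × 118.2682)) = 2·arctan(0.23159) ≈ 26.0788°.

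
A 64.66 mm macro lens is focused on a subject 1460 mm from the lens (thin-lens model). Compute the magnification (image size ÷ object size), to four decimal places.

Thin lens: 1/f = 1/dₒ + 1/dᵢ → 1/dᵢ = 1/64.66 − 1/1460 = 0.0147806 mm⁻¹, so dᵢ ≈ 67.6563 mm.
Magnification m = dᵢ/dₒ = 67.6563/1460 ≈ 0.04634.

0.0463×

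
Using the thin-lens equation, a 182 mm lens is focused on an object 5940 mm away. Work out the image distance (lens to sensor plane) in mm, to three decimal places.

1/dᵢ = 1/f − 1/dₒ = 1/182 − 1/5940 = 0.0053262 mm⁻¹.
dᵢ = 1/0.0053262 ≈ 187.7527 mm.

187.753 mm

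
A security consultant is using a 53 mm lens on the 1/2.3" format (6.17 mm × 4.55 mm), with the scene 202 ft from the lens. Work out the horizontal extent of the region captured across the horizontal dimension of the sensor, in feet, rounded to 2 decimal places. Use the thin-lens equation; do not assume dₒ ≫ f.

23.50 ft

dₒ: 202 ft × 304.8 mm/ft = 61569.60 mm.
Similar triangles through the lens centre give W/dₒ = w/dᵢ; with 1/f = 1/dₒ + 1/dᵢ this gives W = w·(dₒ − f)/f.
W = 6.17 mm × (61569.6 − 53) / 53 = 6.17 × 1160.6905 ≈ 7161.461 mm = 7161.461/304.8 ft = 23.4956 ft.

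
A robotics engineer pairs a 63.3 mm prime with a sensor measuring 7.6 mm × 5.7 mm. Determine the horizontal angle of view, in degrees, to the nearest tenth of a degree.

Angle of view α = 2·arctan(w/2f) with w = 7.6 mm and f = 63.3 mm.
w/2f = 0.06003; arctan(0.06003) ≈ 3.4354°, so α ≈ 6.8709°.

6.9°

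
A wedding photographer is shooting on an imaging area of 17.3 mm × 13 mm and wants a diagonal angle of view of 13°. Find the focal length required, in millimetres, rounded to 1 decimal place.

95.0 mm

Sensor diagonal = √(17.3² + 13²) = √468.2900 ≈ 21.6400 mm.
From α = 2·arctan(d/2f) we get f = d / (2·tan(α/2)).
With d = 21.6400 mm and α/2 = 6.5°, tan(α/2) ≈ 0.11394, so f ≈ 21.6400 / 0.22787 ≈ 94.9660 mm.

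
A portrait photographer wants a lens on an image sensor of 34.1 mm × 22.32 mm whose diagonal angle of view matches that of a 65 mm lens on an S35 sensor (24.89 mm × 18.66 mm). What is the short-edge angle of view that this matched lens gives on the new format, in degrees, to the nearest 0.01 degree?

14.93°

Sensor diagonal = √(24.89² + 18.66²) = √967.7077 ≈ 31.1080 mm.
Sensor diagonal = √(34.1² + 22.32²) = √1660.9924 ≈ 40.7553 mm.
Equal diagonal AOV ⇒ f₂ = f₁ · 40.7553/31.1080 = 65 × 1.31012 ≈ 85.1579 mm.
Short-edge AOV on the new format = 2·arctan(22.32 / (2 × 85.1579)) = 2·arctan(0.13105) ≈ 14.9322°.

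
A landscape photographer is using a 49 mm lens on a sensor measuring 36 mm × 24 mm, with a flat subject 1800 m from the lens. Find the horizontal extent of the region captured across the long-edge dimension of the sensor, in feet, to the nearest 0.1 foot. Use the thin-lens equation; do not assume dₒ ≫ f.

4338.6 ft

dₒ: 1800 m = 1.8e+06 mm.
Similar triangles through the lens centre give W/dₒ = w/dᵢ; with 1/f = 1/dₒ + 1/dᵢ this gives W = w·(dₒ − f)/f.
W = 36 mm × (1.8e+06 − 49) / 49 = 36 × 36733.6939 ≈ 1322412.980 mm = 1322412.980/304.8 ft = 4338.63 ft.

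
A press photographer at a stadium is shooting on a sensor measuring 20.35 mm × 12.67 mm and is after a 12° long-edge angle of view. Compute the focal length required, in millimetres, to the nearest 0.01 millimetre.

From α = 2·arctan(w/2f) we get f = w / (2·tan(α/2)).
With w = 20.35 mm and α/2 = 6°, tan(α/2) ≈ 0.10510, so f ≈ 20.35 / 0.21021 ≈ 96.8087 mm.

96.81 mm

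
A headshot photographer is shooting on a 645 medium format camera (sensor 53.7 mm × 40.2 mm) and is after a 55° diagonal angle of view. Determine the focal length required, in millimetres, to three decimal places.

64.430 mm

Sensor diagonal = √(53.7² + 40.2²) = √4499.7300 ≈ 67.0800 mm.
From α = 2·arctan(d/2f) we get f = d / (2·tan(α/2)).
With d = 67.0800 mm and α/2 = 27.5°, tan(α/2) ≈ 0.52057, so f ≈ 67.0800 / 1.04113 ≈ 64.4298 mm.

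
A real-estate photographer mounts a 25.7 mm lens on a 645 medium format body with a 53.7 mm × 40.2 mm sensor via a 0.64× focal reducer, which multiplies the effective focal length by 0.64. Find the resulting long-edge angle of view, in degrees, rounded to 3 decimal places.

Effective focal length f = 25.7 × 0.64 = 16.448 mm.
α = 2·arctan(53.7 / (2 × 16.448)) = 2·arctan(1.63242) ≈ 117.0177°.

117.018°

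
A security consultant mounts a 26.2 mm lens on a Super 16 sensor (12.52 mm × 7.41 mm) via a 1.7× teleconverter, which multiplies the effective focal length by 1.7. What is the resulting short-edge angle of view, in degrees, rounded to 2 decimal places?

Effective focal length f = 26.2 × 1.7 = 44.54 mm.
α = 2·arctan(7.41 / (2 × 44.54)) = 2·arctan(0.08318) ≈ 9.5102°.

9.51°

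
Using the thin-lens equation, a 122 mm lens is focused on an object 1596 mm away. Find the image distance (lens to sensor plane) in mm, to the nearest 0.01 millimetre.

132.10 mm

1/dᵢ = 1/f − 1/dₒ = 1/122 − 1/1596 = 0.0075702 mm⁻¹.
dᵢ = 1/0.0075702 ≈ 132.0977 mm.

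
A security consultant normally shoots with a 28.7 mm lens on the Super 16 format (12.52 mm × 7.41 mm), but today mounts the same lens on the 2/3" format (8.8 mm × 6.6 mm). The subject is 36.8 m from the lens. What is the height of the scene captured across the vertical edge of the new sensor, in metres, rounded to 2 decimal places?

The focal length stays 28.7 mm; the relevant sensor dimension is now h = 6.6 mm. Object distance dₒ = 36.8 m = 36800 mm.
Thin-lens field height W = h·(dₒ − f)/f = 6.6 × (36800 − 28.7)/28.7 ≈ 8456.118 mm = 8.45612 m.

8.46 m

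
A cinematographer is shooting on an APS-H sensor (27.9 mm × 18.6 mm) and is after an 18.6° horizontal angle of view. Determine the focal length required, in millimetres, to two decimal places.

From α = 2·arctan(w/2f) we get f = w / (2·tan(α/2)).
With w = 27.9 mm and α/2 = 9.3°, tan(α/2) ≈ 0.16376, so f ≈ 27.9 / 0.32751 ≈ 85.1876 mm.

85.19 mm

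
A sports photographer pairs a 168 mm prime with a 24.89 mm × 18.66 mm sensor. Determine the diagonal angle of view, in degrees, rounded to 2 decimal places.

10.58°

Sensor diagonal = √(24.89² + 18.66²) = √967.7077 ≈ 31.1080 mm.
Angle of view α = 2·arctan(d/2f) with d = 31.1080 mm and f = 168 mm.
d/2f = 0.09258; arctan(0.09258) ≈ 5.2896°, so α ≈ 10.5791°.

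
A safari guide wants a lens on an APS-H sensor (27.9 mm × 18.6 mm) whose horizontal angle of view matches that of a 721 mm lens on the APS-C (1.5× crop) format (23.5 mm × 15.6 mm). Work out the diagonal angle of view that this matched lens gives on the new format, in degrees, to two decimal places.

2.24°

Equal horizontal AOV ⇒ f₂ = f₁ · 27.9/23.5 = 721 × 1.18723 ≈ 855.9957 mm.
Sensor diagonal = √(27.9² + 18.6²) = √1124.3700 ≈ 33.5316 mm.
Diagonal AOV on the new format = 2·arctan(33.5316 / (2 × 855.9957)) = 2·arctan(0.01959) ≈ 2.2441°.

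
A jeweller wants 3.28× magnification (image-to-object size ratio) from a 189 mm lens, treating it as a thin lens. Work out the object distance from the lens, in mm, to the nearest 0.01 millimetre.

With m = dᵢ/dₒ and 1/f = 1/dₒ + 1/dᵢ, substituting dᵢ = m·dₒ gives 1/f = (1 + 1/m)/dₒ, hence dₒ = f·(1 + 1/m).
dₒ = 189 × (1 + 1/3.28) = 189 × 1.30488 ≈ 246.622 mm.

246.62 mm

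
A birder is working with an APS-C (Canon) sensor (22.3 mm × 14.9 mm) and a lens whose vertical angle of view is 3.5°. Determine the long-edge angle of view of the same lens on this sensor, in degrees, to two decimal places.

5.24°

From the vertical AOV: f = 14.9 / (2·tan(1.75°)) = 14.9 / 0.06111 ≈ 243.8405 mm.
Long-edge AOV = 2·arctan(22.3 / (2 × 243.8405)) = 2·arctan(0.04573) ≈ 5.2362°.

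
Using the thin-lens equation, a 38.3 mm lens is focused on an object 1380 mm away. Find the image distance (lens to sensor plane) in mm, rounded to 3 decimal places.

39.393 mm

1/dᵢ = 1/f − 1/dₒ = 1/38.3 − 1/1380 = 0.0253850 mm⁻¹.
dᵢ = 1/0.0253850 ≈ 39.3933 mm.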